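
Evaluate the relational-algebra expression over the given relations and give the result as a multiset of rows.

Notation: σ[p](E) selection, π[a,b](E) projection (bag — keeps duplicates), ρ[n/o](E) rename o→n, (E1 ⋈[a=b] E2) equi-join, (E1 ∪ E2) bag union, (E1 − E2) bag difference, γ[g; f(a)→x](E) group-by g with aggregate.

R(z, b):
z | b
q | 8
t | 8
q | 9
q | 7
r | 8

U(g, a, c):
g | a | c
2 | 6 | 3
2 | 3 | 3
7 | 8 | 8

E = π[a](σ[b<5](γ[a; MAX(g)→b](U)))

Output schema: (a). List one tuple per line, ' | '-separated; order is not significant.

Stepwise |·|:
  U → 3
  γ[a; MAX(g)→b](U) → 3
  σ[b<5](γ[a; MAX(g)→b](U)) → 2
  π[a](σ[b<5](γ[a; MAX(g)→b](U))) → 2

== RESULT ==
a
3
6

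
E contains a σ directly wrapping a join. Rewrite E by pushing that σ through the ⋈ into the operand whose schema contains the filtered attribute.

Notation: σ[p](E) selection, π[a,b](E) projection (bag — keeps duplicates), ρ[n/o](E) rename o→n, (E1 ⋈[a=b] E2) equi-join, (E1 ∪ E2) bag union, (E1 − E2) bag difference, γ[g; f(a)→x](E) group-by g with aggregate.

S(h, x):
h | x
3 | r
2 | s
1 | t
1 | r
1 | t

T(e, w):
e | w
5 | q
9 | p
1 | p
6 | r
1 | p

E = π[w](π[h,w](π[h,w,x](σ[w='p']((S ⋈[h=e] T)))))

σ filters on w, owned by the right side.
E' = π[w](π[h,w](π[h,w,x]((S ⋈[h=e] σ[w='p'](T)))))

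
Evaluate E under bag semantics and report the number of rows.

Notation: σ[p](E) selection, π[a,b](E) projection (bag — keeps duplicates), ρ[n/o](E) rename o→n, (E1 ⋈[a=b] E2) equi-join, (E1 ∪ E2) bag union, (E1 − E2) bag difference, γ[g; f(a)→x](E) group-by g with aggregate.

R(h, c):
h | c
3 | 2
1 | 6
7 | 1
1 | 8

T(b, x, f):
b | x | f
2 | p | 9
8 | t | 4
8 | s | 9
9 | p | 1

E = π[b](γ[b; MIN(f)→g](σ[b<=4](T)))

Row counts bottom-up:
  T → 4
  σ[b<=4](T) → 1
  γ[b; MIN(f)→g](σ[b<=4](T)) → 1
  π[b](γ[b; MIN(f)→g](σ[b<=4](T))) → 1

|E| = 1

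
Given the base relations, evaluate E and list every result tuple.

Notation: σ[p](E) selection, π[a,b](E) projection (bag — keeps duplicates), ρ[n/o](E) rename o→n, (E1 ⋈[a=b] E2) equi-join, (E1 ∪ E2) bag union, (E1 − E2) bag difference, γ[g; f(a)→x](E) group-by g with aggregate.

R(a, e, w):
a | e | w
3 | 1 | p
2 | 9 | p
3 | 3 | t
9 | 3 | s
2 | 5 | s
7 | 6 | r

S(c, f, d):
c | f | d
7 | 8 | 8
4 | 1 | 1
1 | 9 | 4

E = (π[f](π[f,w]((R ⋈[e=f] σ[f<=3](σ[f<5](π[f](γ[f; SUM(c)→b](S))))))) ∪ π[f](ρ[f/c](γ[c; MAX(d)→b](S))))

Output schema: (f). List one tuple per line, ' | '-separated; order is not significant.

Stepwise |·|:
  R → 6
  S → 3
  γ[f; SUM(c)→b](S) → 3
  π[f](γ[f; SUM(c)→b](S)) → 3
  σ[f<5](π[f](γ[f; SUM(c)→b](S))) → 1
  σ[f<=3](σ[f<5](π[f](γ[f; SUM(c)→b](S)))) → 1
  (R ⋈[e=f] σ[f<=3](σ[f<5](π[f](γ[f; SUM(c)→b](S))))) → 1
  π[f,w]((R ⋈[e=f] σ[f<=3](σ[f<5](π[f](γ[f; SUM(c)→b](S)))))) → 1
  π[f](π[f,w]((R ⋈[e=f] σ[f<=3](σ[f<5](π[f](γ[f; SUM(c)→b](S))))))) → 1
  S → 3
  γ[c; MAX(d)→b](S) → 3
  ρ[f/c](γ[c; MAX(d)→b](S)) → 3
  π[f](ρ[f/c](γ[c; MAX(d)→b](S))) → 3
  (π[f](π[f,w]((R ⋈[e=f] σ[f<=3](σ[f<5](π[f](γ[f; SUM(c)→b](S))))))) ∪ π[f](ρ[f/c](γ[c; MAX(d)→b](S)))) → 4

== RESULT ==
f
1
1
4
7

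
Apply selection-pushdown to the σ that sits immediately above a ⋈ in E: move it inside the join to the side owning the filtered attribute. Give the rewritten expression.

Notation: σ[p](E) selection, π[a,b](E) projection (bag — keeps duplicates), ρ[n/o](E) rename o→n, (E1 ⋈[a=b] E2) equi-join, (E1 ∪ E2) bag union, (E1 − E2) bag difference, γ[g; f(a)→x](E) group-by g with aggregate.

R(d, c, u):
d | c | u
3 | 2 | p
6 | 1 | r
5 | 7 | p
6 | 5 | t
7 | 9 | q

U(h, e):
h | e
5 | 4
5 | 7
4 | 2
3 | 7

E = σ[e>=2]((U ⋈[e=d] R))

σ filters on e, owned by the left side.
E' = (σ[e>=2](U) ⋈[e=d] R)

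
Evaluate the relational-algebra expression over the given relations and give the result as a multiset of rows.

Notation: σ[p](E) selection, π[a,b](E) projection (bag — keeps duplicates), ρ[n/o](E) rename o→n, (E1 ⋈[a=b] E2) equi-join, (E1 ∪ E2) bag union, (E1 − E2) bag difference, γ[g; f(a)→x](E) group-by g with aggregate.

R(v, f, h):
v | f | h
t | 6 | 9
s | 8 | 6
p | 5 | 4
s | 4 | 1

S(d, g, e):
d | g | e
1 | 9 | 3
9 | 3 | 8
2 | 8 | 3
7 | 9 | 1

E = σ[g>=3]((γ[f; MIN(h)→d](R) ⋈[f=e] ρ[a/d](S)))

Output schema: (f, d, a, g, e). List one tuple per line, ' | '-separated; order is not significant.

Subexpression sizes:
  R → 4
  γ[f; MIN(h)→d](R) → 4
  S → 4
  ρ[a/d](S) → 4
  (γ[f; MIN(h)→d](R) ⋈[f=e] ρ[a/d](S)) → 1
  σ[g>=3]((γ[f; MIN(h)→d](R) ⋈[f=e] ρ[a/d](S))) → 1

== RESULT ==
f | d | a | g | e
8 | 6 | 9 | 3 | 8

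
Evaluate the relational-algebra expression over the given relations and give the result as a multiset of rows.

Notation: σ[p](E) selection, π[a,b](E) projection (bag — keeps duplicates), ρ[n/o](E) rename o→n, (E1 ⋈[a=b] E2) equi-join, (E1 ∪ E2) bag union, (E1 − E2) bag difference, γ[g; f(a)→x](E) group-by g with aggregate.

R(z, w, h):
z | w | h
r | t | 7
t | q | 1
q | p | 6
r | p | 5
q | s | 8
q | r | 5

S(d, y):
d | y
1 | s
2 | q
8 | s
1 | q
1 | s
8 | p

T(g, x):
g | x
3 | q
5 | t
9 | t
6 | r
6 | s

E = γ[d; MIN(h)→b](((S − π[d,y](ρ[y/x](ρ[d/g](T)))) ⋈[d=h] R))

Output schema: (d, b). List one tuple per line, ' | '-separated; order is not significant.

Stepwise |·|:
  S → 6
  T → 5
  ρ[d/g](T) → 5
  ρ[y/x](ρ[d/g](T)) → 5
  π[d,y](ρ[y/x](ρ[d/g](T))) → 5
  (S − π[d,y](ρ[y/x](ρ[d/g](T)))) → 6
  R → 6
  ((S − π[d,y](ρ[y/x](ρ[d/g](T)))) ⋈[d=h] R) → 5
  γ[d; MIN(h)→b](((S − π[d,y](ρ[y/x](ρ[d/g](T)))) ⋈[d=h] R)) → 2

== RESULT ==
d | b
1 | 1
8 | 8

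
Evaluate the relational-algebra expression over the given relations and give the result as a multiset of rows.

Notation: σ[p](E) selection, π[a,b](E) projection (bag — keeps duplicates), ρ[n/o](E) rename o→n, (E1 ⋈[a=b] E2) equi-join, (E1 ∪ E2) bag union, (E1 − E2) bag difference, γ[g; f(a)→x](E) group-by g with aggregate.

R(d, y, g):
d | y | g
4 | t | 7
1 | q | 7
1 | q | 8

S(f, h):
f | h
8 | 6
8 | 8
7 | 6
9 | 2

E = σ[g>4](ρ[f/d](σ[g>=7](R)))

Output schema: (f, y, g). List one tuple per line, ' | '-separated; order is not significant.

Subexpression sizes:
  R → 3
  σ[g>=7](R) → 3
  ρ[f/d](σ[g>=7](R)) → 3
  σ[g>4](ρ[f/d](σ[g>=7](R))) → 3

== RESULT ==
f | y | g
1 | q | 7
1 | q | 8
4 | t | 7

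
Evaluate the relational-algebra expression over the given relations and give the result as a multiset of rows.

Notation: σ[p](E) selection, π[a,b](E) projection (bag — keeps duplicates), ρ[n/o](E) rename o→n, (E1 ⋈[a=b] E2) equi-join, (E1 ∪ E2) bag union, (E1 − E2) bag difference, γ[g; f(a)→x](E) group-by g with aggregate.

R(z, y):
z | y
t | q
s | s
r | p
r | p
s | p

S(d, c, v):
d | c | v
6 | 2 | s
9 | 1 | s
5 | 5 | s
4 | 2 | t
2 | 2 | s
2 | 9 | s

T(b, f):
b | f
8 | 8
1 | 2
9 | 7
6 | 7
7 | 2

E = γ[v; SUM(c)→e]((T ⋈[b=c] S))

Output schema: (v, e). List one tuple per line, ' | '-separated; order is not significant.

Per-node cardinality:
  T → 5
  S → 6
  (T ⋈[b=c] S) → 2
  γ[v; SUM(c)→e]((T ⋈[b=c] S)) → 1

== RESULT ==
v | e
s | 10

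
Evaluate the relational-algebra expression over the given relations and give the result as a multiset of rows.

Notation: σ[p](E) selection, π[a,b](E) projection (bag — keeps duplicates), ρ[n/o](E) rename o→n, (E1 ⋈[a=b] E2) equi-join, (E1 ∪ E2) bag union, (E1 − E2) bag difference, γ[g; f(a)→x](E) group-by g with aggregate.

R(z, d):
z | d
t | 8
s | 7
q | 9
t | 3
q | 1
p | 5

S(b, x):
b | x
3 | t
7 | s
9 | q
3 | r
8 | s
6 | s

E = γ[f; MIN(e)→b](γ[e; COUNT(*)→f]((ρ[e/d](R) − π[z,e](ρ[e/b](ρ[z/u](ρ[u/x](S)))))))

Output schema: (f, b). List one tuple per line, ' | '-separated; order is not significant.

Row counts bottom-up:
  R → 6
  ρ[e/d](R) → 6
  S → 6
  ρ[u/x](S) → 6
  ρ[z/u](ρ[u/x](S)) → 6
  ρ[e/b](ρ[z/u](ρ[u/x](S))) → 6
  π[z,e](ρ[e/b](ρ[z/u](ρ[u/x](S)))) → 6
  (ρ[e/d](R) − π[z,e](ρ[e/b](ρ[z/u](ρ[u/x](S))))) → 3
  γ[e; COUNT(*)→f]((ρ[e/d](R) − π[z,e](ρ[e/b](ρ[z/u](ρ[u/x](S)))))) → 3
  γ[f; MIN(e)→b](γ[e; COUNT(*)→f]((ρ[e/d](R) − π[z,e](ρ[e/b](ρ[z/u](ρ[u/x](S))))))) → 1

== RESULT ==
f | b
1 | 1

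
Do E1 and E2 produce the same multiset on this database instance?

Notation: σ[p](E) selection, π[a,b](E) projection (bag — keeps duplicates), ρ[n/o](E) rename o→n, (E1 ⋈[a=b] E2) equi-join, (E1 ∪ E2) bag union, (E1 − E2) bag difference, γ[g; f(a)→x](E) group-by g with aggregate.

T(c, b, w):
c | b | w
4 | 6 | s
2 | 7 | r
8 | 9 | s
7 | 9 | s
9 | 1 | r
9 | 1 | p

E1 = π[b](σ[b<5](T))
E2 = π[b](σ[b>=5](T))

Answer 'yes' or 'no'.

E1 per-node cardinality:
  T → 6
  σ[b<5](T) → 2
  π[b](σ[b<5](T)) → 2
E2 per-node cardinality:
  T → 6
  σ[b>=5](T) → 4
  π[b](σ[b>=5](T)) → 4

E1 result:
b
1
1
E2 result:
b
6
7
9
9
Witness: (6,) appears 0× in E1 but 1× in E2.

no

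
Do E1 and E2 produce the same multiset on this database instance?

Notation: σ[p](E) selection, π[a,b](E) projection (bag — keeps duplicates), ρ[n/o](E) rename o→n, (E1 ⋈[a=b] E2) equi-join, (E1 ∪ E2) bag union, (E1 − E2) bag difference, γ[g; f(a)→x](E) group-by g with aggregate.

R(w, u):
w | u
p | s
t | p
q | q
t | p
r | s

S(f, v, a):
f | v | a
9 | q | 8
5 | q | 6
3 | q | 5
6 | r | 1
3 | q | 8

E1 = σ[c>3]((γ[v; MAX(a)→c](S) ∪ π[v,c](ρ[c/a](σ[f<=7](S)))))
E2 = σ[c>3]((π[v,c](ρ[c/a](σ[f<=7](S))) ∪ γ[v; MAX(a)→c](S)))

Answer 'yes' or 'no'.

E1 subexpression sizes:
  S → 5
  γ[v; MAX(a)→c](S) → 2
  S → 5
  σ[f<=7](S) → 4
  ρ[c/a](σ[f<=7](S)) → 4
  π[v,c](ρ[c/a](σ[f<=7](S))) → 4
  (γ[v; MAX(a)→c](S) ∪ π[v,c](ρ[c/a](σ[f<=7](S)))) → 6
  σ[c>3]((γ[v; MAX(a)→c](S) ∪ π[v,c](ρ[c/a](σ[f<=7](S))))) → 4
E2 subexpression sizes:
  S → 5
  σ[f<=7](S) → 4
  ρ[c/a](σ[f<=7](S)) → 4
  π[v,c](ρ[c/a](σ[f<=7](S))) → 4
  S → 5
  γ[v; MAX(a)→c](S) → 2
  (π[v,c](ρ[c/a](σ[f<=7](S))) ∪ γ[v; MAX(a)→c](S)) → 6
  σ[c>3]((π[v,c](ρ[c/a](σ[f<=7](S))) ∪ γ[v; MAX(a)→c](S))) → 4

E1 and E2 produce the same multiset:
v | c
q | 5
q | 6
q | 8
q | 8

yes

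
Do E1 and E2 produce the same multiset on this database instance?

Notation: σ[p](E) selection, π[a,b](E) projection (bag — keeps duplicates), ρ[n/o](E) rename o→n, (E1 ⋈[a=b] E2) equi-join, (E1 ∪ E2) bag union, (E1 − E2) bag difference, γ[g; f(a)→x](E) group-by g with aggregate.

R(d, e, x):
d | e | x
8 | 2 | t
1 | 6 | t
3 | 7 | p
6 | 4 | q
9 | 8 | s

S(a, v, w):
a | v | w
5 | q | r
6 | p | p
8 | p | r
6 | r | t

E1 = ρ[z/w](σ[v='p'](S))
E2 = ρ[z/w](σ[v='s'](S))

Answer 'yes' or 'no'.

E1 per-node cardinality:
  S → 4
  σ[v='p'](S) → 2
  ρ[z/w](σ[v='p'](S)) → 2
E2 per-node cardinality:
  S → 4
  σ[v='s'](S) → 0
  ρ[z/w](σ[v='s'](S)) → 0

E1 result:
a | v | z
6 | p | p
8 | p | r
E2 result:
a | v | z
(0 rows)
Witness: (8, 'p', 'r') appears 1× in E1 but 0× in E2.

no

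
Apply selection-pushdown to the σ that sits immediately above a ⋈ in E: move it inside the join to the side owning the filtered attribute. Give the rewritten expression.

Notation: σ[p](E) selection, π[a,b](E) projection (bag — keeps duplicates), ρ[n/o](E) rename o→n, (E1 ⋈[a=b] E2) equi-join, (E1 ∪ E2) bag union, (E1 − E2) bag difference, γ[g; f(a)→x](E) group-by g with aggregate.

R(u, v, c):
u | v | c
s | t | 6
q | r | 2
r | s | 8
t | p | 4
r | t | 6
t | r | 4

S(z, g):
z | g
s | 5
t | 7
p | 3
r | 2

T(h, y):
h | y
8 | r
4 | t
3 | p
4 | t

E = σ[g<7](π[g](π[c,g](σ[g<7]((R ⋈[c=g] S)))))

σ filters on g, owned by the right side.
E' = σ[g<7](π[g](π[c,g]((R ⋈[c=g] σ[g<7](S)))))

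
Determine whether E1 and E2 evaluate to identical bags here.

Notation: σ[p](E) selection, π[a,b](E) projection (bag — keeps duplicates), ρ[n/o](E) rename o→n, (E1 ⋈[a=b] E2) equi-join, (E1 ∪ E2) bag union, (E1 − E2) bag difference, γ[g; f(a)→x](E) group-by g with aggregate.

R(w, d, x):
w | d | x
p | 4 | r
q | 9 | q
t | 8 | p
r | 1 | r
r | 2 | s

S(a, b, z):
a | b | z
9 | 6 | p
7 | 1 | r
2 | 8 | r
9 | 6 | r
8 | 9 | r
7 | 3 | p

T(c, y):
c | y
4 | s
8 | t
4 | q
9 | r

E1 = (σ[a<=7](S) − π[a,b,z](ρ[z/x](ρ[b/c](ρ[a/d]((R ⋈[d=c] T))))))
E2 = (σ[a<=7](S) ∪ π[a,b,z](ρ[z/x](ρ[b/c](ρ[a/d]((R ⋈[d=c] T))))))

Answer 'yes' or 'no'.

E1 subexpression sizes:
  S → 6
  σ[a<=7](S) → 3
  R → 5
  T → 4
  (R ⋈[d=c] T) → 4
  ρ[a/d]((R ⋈[d=c] T)) → 4
  ρ[b/c](ρ[a/d]((R ⋈[d=c] T))) → 4
  ρ[z/x](ρ[b/c](ρ[a/d]((R ⋈[d=c] T)))) → 4
  π[a,b,z](ρ[z/x](ρ[b/c](ρ[a/d]((R ⋈[d=c] T))))) → 4
  (σ[a<=7](S) − π[a,b,z](ρ[z/x](ρ[b/c](ρ[a/d]((R ⋈[d=c] T)))))) → 3
E2 subexpression sizes:
  S → 6
  σ[a<=7](S) → 3
  R → 5
  T → 4
  (R ⋈[d=c] T) → 4
  ρ[a/d]((R ⋈[d=c] T)) → 4
  ρ[b/c](ρ[a/d]((R ⋈[d=c] T))) → 4
  ρ[z/x](ρ[b/c](ρ[a/d]((R ⋈[d=c] T)))) → 4
  π[a,b,z](ρ[z/x](ρ[b/c](ρ[a/d]((R ⋈[d=c] T))))) → 4
  (σ[a<=7](S) ∪ π[a,b,z](ρ[z/x](ρ[b/c](ρ[a/d]((R ⋈[d=c] T)))))) → 7

E1 result:
a | b | z
2 | 8 | r
7 | 1 | r
7 | 3 | p
E2 result:
a | b | z
2 | 8 | r
4 | 4 | r
4 | 4 | r
7 | 1 | r
7 | 3 | p
8 | 8 | p
9 | 9 | q
Witness: (9, 9, 'q') appears 0× in E1 but 1× in E2.

no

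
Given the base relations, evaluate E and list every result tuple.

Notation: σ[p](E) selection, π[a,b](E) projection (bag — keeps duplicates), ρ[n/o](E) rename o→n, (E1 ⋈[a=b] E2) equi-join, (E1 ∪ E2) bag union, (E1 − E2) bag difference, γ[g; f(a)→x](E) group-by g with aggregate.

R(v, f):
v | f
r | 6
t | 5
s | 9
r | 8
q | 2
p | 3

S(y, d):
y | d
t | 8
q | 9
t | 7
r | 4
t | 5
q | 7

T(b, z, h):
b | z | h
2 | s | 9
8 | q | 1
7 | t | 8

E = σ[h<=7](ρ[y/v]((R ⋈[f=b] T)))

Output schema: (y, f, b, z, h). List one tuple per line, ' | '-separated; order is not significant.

Subexpression sizes:
  R → 6
  T → 3
  (R ⋈[f=b] T) → 2
  ρ[y/v]((R ⋈[f=b] T)) → 2
  σ[h<=7](ρ[y/v]((R ⋈[f=b] T))) → 1

== RESULT ==
y | f | b | z | h
r | 8 | 8 | q | 1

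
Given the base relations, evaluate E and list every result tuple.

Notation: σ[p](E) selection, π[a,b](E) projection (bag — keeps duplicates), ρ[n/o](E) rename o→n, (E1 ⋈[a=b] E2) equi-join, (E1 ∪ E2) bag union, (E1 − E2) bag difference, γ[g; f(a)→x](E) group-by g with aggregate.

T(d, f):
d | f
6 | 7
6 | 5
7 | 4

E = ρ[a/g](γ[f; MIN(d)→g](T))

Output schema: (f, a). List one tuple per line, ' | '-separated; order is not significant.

Stepwise |·|:
  T → 3
  γ[f; MIN(d)→g](T) → 3
  ρ[a/g](γ[f; MIN(d)→g](T)) → 3

== RESULT ==
f | a
4 | 7
5 | 6
7 | 6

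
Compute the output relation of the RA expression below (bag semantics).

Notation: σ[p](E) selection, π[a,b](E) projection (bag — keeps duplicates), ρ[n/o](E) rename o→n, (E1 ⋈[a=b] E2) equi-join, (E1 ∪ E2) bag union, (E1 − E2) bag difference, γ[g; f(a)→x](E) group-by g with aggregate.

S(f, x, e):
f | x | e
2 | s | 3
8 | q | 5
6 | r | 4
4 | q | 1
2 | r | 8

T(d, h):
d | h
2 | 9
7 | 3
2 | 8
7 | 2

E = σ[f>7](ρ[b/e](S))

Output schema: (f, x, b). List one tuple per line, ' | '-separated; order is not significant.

Per-node cardinality:
  S → 5
  ρ[b/e](S) → 5
  σ[f>7](ρ[b/e](S)) → 1

== RESULT ==
f | x | b
8 | q | 5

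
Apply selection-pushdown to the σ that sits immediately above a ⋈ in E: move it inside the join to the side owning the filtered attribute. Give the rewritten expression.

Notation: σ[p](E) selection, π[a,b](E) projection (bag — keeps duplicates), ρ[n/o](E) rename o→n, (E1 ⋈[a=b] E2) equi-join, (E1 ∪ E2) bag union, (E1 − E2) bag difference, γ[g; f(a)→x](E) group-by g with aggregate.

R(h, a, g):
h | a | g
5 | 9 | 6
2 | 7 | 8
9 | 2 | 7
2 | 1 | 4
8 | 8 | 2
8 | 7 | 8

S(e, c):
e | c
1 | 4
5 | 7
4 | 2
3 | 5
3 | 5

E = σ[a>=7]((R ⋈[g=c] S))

σ filters on a, owned by the left side.
E' = (σ[a>=7](R) ⋈[g=c] S)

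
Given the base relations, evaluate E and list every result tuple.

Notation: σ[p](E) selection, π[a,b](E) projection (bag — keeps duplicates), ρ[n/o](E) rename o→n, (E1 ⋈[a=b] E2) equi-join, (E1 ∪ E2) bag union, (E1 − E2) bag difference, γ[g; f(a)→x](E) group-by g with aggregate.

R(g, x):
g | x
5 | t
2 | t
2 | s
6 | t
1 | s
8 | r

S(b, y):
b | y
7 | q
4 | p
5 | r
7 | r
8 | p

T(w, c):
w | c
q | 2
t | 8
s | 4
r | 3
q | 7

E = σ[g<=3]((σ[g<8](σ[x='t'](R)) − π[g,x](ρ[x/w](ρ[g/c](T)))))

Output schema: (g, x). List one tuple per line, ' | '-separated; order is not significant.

Per-node cardinality:
  R → 6
  σ[x='t'](R) → 3
  σ[g<8](σ[x='t'](R)) → 3
  T → 5
  ρ[g/c](T) → 5
  ρ[x/w](ρ[g/c](T)) → 5
  π[g,x](ρ[x/w](ρ[g/c](T))) → 5
  (σ[g<8](σ[x='t'](R)) − π[g,x](ρ[x/w](ρ[g/c](T)))) → 3
  σ[g<=3]((σ[g<8](σ[x='t'](R)) − π[g,x](ρ[x/w](ρ[g/c](T))))) → 1

== RESULT ==
g | x
2 | t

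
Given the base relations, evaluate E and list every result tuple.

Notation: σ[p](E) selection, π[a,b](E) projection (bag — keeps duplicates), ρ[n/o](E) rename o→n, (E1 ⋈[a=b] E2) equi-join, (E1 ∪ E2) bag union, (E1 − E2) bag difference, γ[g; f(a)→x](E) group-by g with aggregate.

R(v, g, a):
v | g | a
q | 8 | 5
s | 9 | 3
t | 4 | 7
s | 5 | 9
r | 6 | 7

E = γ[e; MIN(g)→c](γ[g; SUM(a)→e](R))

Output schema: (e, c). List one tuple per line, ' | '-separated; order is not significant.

Subexpression sizes:
  R → 5
  γ[g; SUM(a)→e](R) → 5
  γ[e; MIN(g)→c](γ[g; SUM(a)→e](R)) → 4

== RESULT ==
e | c
3 | 9
5 | 8
7 | 4
9 | 5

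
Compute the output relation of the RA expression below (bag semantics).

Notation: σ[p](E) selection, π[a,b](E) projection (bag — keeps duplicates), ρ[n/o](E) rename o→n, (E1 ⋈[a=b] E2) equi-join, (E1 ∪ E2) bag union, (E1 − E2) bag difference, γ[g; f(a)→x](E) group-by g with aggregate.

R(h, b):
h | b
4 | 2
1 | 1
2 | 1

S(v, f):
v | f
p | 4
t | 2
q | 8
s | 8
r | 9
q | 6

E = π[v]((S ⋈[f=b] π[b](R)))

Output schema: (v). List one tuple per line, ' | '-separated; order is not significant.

Row counts bottom-up:
  S → 6
  R → 3
  π[b](R) → 3
  (S ⋈[f=b] π[b](R)) → 1
  π[v]((S ⋈[f=b] π[b](R))) → 1

== RESULT ==
v
t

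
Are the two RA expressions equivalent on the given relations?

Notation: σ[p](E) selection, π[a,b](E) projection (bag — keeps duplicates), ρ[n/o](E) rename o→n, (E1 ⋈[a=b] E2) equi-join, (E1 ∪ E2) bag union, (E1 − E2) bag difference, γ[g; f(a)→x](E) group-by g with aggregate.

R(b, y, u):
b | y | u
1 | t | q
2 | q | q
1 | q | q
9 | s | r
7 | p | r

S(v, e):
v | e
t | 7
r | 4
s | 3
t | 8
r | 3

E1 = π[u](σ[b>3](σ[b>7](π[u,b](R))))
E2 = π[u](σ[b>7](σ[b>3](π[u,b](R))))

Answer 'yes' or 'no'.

E1 subexpression sizes:
  R → 5
  π[u,b](R) → 5
  σ[b>7](π[u,b](R)) → 1
  σ[b>3](σ[b>7](π[u,b](R))) → 1
  π[u](σ[b>3](σ[b>7](π[u,b](R)))) → 1
E2 subexpression sizes:
  R → 5
  π[u,b](R) → 5
  σ[b>3](π[u,b](R)) → 2
  σ[b>7](σ[b>3](π[u,b](R))) → 1
  π[u](σ[b>7](σ[b>3](π[u,b](R)))) → 1

E1 and E2 produce the same multiset:
u
r

yes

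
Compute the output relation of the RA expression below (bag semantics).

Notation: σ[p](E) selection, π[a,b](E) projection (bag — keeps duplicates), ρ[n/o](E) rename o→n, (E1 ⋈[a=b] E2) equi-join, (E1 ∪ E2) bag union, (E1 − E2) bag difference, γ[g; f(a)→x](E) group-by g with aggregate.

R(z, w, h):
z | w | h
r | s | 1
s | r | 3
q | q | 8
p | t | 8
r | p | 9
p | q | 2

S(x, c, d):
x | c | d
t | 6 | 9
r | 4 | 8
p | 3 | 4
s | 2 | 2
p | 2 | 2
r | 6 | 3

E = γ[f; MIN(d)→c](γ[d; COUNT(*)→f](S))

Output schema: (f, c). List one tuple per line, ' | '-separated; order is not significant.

Subexpression sizes:
  S → 6
  γ[d; COUNT(*)→f](S) → 5
  γ[f; MIN(d)→c](γ[d; COUNT(*)→f](S)) → 2

== RESULT ==
f | c
1 | 3
2 | 2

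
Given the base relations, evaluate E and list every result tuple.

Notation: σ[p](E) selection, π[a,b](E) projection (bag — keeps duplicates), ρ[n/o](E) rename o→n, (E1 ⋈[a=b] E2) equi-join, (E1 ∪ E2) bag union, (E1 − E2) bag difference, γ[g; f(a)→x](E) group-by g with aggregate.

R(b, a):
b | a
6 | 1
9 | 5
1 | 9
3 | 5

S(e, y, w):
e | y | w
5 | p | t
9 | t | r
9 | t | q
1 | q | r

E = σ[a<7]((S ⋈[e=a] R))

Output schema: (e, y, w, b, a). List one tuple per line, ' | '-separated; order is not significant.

Subexpression sizes:
  S → 4
  R → 4
  (S ⋈[e=a] R) → 5
  σ[a<7]((S ⋈[e=a] R)) → 3

== RESULT ==
e | y | w | b | a
1 | q | r | 6 | 1
5 | p | t | 3 | 5
5 | p | t | 9 | 5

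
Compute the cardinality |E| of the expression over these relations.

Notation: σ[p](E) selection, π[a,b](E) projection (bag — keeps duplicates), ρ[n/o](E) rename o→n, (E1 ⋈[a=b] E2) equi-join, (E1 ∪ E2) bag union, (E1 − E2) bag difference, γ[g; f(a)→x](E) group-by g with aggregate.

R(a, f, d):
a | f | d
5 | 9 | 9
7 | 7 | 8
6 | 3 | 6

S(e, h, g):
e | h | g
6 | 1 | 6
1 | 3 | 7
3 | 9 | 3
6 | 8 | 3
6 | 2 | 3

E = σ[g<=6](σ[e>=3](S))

Subexpression sizes:
  S → 5
  σ[e>=3](S) → 4
  σ[g<=6](σ[e>=3](S)) → 4

|E| = 4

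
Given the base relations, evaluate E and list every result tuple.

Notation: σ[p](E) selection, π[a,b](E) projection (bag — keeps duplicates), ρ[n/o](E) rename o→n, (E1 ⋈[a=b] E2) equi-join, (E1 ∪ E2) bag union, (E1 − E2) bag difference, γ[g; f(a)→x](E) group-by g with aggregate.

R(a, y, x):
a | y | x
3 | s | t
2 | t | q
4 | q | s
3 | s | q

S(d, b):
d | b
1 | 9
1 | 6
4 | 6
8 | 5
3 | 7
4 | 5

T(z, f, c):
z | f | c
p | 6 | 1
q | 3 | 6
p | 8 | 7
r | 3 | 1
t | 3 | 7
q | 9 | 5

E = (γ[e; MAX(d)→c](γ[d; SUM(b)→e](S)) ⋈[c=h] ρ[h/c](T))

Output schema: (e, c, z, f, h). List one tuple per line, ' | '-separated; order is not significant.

Stepwise |·|:
  S → 6
  γ[d; SUM(b)→e](S) → 4
  γ[e; MAX(d)→c](γ[d; SUM(b)→e](S)) → 4
  T → 6
  ρ[h/c](T) → 6
  (γ[e; MAX(d)→c](γ[d; SUM(b)→e](S)) ⋈[c=h] ρ[h/c](T)) → 2

== RESULT ==
e | c | z | f | h
15 | 1 | p | 6 | 1
15 | 1 | r | 3 | 1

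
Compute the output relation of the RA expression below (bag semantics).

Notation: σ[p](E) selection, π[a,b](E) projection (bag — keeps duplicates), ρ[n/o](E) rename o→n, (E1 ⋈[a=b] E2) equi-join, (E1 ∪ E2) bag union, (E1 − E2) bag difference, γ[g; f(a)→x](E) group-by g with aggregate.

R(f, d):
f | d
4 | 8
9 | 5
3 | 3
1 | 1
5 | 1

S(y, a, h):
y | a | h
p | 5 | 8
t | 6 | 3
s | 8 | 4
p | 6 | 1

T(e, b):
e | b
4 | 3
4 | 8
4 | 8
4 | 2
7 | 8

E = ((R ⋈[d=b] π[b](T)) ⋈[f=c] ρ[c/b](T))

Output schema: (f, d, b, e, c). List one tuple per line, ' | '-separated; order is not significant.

Row counts bottom-up:
  R → 5
  T → 5
  π[b](T) → 5
  (R ⋈[d=b] π[b](T)) → 4
  T → 5
  ρ[c/b](T) → 5
  ((R ⋈[d=b] π[b](T)) ⋈[f=c] ρ[c/b](T)) → 1

== RESULT ==
f | d | b | e | c
3 | 3 | 3 | 4 | 3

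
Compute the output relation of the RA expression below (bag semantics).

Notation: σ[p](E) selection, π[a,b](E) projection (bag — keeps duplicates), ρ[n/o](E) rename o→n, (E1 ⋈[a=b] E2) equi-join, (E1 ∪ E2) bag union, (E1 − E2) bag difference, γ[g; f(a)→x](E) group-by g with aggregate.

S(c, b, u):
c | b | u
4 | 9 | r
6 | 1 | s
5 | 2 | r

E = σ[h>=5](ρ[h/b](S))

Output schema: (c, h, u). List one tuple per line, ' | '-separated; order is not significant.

Stepwise |·|:
  S → 3
  ρ[h/b](S) → 3
  σ[h>=5](ρ[h/b](S)) → 1

== RESULT ==
c | h | u
4 | 9 | r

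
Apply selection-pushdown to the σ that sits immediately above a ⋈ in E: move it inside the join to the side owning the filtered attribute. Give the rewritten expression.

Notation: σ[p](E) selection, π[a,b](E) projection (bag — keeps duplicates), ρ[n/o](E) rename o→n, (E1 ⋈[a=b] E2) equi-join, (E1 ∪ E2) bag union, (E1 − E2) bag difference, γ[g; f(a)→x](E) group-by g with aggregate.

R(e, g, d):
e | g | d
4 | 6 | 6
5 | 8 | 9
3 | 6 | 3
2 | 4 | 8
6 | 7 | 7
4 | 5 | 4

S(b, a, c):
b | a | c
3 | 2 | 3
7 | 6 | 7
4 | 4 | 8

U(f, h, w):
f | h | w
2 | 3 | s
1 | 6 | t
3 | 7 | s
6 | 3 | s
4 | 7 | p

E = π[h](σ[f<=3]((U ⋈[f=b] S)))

σ filters on f, owned by the left side.
E' = π[h]((σ[f<=3](U) ⋈[f=b] S))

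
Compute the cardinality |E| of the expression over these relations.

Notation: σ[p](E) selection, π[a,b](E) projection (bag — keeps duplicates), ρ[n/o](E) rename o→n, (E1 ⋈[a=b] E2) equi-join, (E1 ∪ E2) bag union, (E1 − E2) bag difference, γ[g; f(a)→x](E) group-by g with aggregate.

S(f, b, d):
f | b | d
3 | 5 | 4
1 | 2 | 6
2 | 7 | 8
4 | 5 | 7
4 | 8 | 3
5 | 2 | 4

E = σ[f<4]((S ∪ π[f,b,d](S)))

Stepwise |·|:
  S → 6
  S → 6
  π[f,b,d](S) → 6
  (S ∪ π[f,b,d](S)) → 12
  σ[f<4]((S ∪ π[f,b,d](S))) → 6

|E| = 6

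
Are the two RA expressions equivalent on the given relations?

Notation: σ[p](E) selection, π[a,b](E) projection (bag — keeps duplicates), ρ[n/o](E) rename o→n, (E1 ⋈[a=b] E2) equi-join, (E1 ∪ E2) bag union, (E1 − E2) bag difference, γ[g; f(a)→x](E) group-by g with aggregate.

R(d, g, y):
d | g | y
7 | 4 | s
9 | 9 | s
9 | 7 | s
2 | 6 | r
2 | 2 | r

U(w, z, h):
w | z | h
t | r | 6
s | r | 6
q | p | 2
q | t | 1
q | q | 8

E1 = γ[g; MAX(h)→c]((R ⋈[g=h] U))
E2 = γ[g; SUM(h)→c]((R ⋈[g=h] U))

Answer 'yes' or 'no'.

E1 stepwise |·|:
  R → 5
  U → 5
  (R ⋈[g=h] U) → 3
  γ[g; MAX(h)→c]((R ⋈[g=h] U)) → 2
E2 stepwise |·|:
  R → 5
  U → 5
  (R ⋈[g=h] U) → 3
  γ[g; SUM(h)→c]((R ⋈[g=h] U)) → 2

E1 result:
g | c
2 | 2
6 | 6
E2 result:
g | c
2 | 2
6 | 12
Witness: (6, 6) appears 1× in E1 but 0× in E2.

no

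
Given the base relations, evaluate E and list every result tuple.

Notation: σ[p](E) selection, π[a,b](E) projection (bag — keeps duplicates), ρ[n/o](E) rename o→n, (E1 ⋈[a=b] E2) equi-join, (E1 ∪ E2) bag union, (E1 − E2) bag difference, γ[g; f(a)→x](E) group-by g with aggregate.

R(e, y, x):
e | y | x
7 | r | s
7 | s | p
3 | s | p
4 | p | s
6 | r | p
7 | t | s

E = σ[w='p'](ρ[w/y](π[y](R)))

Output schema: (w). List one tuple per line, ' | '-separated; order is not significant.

Subexpression sizes:
  R → 6
  π[y](R) → 6
  ρ[w/y](π[y](R)) → 6
  σ[w='p'](ρ[w/y](π[y](R))) → 1

== RESULT ==
w
p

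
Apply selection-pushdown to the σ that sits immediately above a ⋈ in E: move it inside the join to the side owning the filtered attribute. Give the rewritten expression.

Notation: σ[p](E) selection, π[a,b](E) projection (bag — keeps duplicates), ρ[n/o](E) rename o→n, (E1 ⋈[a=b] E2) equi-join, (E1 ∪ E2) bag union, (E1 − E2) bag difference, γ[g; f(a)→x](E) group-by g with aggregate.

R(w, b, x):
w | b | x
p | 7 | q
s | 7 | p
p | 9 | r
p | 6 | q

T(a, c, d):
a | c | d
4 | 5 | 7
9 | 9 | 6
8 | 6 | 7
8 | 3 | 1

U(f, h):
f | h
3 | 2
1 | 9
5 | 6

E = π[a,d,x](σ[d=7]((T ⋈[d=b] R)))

σ filters on d, owned by the left side.
E' = π[a,d,x]((σ[d=7](T) ⋈[d=b] R))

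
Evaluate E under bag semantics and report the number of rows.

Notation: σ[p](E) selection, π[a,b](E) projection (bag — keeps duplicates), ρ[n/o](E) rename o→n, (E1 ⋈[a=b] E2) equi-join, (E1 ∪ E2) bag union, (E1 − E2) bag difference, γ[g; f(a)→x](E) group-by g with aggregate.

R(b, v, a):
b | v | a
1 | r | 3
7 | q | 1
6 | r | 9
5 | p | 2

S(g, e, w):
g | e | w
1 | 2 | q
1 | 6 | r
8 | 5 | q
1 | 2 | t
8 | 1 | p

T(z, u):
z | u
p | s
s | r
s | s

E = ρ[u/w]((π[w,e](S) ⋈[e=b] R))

Row counts bottom-up:
  S → 5
  π[w,e](S) → 5
  R → 4
  (π[w,e](S) ⋈[e=b] R) → 3
  ρ[u/w]((π[w,e](S) ⋈[e=b] R)) → 3

|E| = 3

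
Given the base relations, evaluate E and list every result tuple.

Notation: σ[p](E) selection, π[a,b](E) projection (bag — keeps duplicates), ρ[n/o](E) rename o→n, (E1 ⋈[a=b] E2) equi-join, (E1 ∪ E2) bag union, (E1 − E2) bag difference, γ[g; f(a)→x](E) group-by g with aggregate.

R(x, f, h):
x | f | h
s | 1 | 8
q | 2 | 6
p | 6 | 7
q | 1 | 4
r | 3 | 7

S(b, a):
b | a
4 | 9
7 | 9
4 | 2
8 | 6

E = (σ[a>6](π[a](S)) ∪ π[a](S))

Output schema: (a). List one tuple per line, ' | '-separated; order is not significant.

Stepwise |·|:
  S → 4
  π[a](S) → 4
  σ[a>6](π[a](S)) → 2
  S → 4
  π[a](S) → 4
  (σ[a>6](π[a](S)) ∪ π[a](S)) → 6

== RESULT ==
a
2
6
9
9
9
9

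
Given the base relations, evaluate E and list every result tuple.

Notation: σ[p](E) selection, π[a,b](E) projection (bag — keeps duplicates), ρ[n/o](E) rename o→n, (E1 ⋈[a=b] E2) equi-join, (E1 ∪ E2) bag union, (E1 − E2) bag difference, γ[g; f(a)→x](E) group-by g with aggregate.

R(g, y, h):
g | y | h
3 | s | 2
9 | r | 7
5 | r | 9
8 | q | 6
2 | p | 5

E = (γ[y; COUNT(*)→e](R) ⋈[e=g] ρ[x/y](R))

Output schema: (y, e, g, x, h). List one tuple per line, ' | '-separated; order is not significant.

Stepwise |·|:
  R → 5
  γ[y; COUNT(*)→e](R) → 4
  R → 5
  ρ[x/y](R) → 5
  (γ[y; COUNT(*)→e](R) ⋈[e=g] ρ[x/y](R)) → 1

== RESULT ==
y | e | g | x | h
r | 2 | 2 | p | 5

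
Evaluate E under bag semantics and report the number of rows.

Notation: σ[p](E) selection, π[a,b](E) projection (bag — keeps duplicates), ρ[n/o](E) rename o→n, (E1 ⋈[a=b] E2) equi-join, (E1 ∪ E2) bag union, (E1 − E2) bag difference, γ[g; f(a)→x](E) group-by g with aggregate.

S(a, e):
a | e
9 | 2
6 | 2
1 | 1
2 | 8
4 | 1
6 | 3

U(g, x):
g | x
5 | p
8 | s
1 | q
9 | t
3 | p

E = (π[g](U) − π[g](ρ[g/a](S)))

Stepwise |·|:
  U → 5
  π[g](U) → 5
  S → 6
  ρ[g/a](S) → 6
  π[g](ρ[g/a](S)) → 6
  (π[g](U) − π[g](ρ[g/a](S))) → 3

|E| = 3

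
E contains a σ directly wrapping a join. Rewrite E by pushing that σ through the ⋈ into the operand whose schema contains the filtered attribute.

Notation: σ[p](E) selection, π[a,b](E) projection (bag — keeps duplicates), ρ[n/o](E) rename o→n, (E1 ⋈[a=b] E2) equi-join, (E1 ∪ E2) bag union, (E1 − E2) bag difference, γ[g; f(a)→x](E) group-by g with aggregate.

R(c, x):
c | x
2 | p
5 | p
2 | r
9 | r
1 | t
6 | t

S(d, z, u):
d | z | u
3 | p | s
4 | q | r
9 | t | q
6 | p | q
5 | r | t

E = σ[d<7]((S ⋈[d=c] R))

σ filters on d, owned by the left side.
E' = (σ[d<7](S) ⋈[d=c] R)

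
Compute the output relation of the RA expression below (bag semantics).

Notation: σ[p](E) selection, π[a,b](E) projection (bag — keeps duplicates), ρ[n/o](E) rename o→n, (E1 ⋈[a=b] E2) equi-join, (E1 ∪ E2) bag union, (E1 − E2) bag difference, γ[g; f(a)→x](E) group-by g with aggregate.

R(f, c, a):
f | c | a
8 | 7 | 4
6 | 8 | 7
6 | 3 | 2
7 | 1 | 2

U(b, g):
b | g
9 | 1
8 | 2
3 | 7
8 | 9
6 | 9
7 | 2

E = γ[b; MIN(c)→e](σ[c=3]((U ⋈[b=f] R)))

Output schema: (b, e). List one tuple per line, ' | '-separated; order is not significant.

Stepwise |·|:
  U → 6
  R → 4
  (U ⋈[b=f] R) → 5
  σ[c=3]((U ⋈[b=f] R)) → 1
  γ[b; MIN(c)→e](σ[c=3]((U ⋈[b=f] R))) → 1

== RESULT ==
b | e
6 | 3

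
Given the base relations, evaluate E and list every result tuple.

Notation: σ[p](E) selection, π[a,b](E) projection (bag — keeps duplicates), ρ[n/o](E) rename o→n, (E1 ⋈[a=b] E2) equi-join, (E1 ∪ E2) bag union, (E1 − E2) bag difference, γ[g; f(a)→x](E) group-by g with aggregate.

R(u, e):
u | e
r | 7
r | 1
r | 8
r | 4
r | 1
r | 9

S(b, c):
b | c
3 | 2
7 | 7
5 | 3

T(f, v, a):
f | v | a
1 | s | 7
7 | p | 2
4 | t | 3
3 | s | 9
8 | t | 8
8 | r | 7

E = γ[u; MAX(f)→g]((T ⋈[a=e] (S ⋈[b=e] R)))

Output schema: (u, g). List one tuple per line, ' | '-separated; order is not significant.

Row counts bottom-up:
  T → 6
  S → 3
  R → 6
  (S ⋈[b=e] R) → 1
  (T ⋈[a=e] (S ⋈[b=e] R)) → 2
  γ[u; MAX(f)→g]((T ⋈[a=e] (S ⋈[b=e] R))) → 1

== RESULT ==
u | g
r | 8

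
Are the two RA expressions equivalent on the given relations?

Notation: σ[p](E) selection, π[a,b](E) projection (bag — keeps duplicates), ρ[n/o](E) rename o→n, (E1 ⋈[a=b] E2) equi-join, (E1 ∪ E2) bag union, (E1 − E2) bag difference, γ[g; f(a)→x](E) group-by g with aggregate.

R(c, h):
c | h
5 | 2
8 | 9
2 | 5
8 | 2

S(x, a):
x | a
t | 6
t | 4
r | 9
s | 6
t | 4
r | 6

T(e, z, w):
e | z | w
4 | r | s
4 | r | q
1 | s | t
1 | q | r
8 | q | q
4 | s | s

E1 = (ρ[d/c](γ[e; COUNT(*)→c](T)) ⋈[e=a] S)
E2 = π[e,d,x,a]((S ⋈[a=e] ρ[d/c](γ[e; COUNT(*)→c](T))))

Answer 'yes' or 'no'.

E1 row counts bottom-up:
  T → 6
  γ[e; COUNT(*)→c](T) → 3
  ρ[d/c](γ[e; COUNT(*)→c](T)) → 3
  S → 6
  (ρ[d/c](γ[e; COUNT(*)→c](T)) ⋈[e=a] S) → 2
E2 row counts bottom-up:
  S → 6
  T → 6
  γ[e; COUNT(*)→c](T) → 3
  ρ[d/c](γ[e; COUNT(*)→c](T)) → 3
  (S ⋈[a=e] ρ[d/c](γ[e; COUNT(*)→c](T))) → 2
  π[e,d,x,a]((S ⋈[a=e] ρ[d/c](γ[e; COUNT(*)→c](T)))) → 2

E1 and E2 produce the same multiset:
e | d | x | a
4 | 3 | t | 4
4 | 3 | t | 4

yes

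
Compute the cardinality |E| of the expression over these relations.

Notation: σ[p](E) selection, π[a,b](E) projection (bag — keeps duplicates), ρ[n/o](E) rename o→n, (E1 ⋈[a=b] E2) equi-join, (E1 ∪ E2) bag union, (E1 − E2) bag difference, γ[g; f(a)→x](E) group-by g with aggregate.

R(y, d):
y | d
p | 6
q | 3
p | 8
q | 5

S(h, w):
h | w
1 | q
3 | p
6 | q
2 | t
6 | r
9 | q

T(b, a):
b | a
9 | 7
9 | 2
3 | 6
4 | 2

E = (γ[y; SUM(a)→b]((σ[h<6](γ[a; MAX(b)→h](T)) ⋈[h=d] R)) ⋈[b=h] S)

Per-node cardinality:
  T → 4
  γ[a; MAX(b)→h](T) → 3
  σ[h<6](γ[a; MAX(b)→h](T)) → 1
  R → 4
  (σ[h<6](γ[a; MAX(b)→h](T)) ⋈[h=d] R) → 1
  γ[y; SUM(a)→b]((σ[h<6](γ[a; MAX(b)→h](T)) ⋈[h=d] R)) → 1
  S → 6
  (γ[y; SUM(a)→b]((σ[h<6](γ[a; MAX(b)→h](T)) ⋈[h=d] R)) ⋈[b=h] S) → 2

|E| = 2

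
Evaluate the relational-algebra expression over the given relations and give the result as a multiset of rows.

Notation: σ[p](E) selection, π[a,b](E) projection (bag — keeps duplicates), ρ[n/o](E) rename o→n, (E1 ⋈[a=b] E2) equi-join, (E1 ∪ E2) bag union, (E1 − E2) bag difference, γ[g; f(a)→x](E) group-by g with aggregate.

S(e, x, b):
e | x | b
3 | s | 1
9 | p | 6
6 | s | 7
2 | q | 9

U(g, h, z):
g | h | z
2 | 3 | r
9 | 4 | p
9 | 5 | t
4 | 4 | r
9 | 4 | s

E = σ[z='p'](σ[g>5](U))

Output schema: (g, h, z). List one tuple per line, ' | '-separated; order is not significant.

Per-node cardinality:
  U → 5
  σ[g>5](U) → 3
  σ[z='p'](σ[g>5](U)) → 1

== RESULT ==
g | h | z
9 | 4 | p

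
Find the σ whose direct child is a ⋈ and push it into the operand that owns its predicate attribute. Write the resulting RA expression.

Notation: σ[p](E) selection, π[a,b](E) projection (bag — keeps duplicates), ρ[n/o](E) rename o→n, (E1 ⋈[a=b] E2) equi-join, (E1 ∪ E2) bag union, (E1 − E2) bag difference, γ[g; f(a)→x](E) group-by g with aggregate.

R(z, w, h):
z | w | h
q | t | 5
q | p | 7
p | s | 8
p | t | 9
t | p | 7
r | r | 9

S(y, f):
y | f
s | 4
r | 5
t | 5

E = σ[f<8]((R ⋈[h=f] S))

σ filters on f, owned by the right side.
E' = (R ⋈[h=f] σ[f<8](S))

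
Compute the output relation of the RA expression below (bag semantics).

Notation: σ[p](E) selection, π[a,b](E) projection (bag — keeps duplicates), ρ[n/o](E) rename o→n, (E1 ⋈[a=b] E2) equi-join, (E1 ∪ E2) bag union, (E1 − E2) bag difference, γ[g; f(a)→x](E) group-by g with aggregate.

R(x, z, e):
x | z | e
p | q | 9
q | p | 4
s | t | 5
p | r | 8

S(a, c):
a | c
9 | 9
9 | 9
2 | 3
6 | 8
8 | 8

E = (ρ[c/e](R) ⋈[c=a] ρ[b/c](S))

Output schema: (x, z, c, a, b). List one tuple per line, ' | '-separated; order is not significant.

Per-node cardinality:
  R → 4
  ρ[c/e](R) → 4
  S → 5
  ρ[b/c](S) → 5
  (ρ[c/e](R) ⋈[c=a] ρ[b/c](S)) → 3

== RESULT ==
x | z | c | a | b
p | q | 9 | 9 | 9
p | q | 9 | 9 | 9
p | r | 8 | 8 | 8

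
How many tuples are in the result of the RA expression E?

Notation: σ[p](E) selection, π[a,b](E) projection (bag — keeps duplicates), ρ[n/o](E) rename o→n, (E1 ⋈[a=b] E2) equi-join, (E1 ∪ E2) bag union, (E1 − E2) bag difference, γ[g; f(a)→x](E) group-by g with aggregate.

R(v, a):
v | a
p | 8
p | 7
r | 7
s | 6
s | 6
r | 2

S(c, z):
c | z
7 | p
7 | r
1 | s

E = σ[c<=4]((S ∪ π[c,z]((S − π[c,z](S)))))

Row counts bottom-up:
  S → 3
  S → 3
  S → 3
  π[c,z](S) → 3
  (S − π[c,z](S)) → 0
  π[c,z]((S − π[c,z](S))) → 0
  (S ∪ π[c,z]((S − π[c,z](S)))) → 3
  σ[c<=4]((S ∪ π[c,z]((S − π[c,z](S))))) → 1

|E| = 1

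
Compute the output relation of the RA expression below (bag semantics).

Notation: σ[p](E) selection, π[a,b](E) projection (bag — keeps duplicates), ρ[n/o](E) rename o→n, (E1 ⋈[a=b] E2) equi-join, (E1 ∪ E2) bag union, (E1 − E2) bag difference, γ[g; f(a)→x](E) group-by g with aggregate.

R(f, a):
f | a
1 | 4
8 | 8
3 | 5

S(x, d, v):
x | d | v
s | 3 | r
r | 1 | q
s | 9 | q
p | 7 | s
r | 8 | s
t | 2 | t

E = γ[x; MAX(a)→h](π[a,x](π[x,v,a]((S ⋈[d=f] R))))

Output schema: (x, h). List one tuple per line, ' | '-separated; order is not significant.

Subexpression sizes:
  S → 6
  R → 3
  (S ⋈[d=f] R) → 3
  π[x,v,a]((S ⋈[d=f] R)) → 3
  π[a,x](π[x,v,a]((S ⋈[d=f] R))) → 3
  γ[x; MAX(a)→h](π[a,x](π[x,v,a]((S ⋈[d=f] R)))) → 2

== RESULT ==
x | h
r | 8
s | 5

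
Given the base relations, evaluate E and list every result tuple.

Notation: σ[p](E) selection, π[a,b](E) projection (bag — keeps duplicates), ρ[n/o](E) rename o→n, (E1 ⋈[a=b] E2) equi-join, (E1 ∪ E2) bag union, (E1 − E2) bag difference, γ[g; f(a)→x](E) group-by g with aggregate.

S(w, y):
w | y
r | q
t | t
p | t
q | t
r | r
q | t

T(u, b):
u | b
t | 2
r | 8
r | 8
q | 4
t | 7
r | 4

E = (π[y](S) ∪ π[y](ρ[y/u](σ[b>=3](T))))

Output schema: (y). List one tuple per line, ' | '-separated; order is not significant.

Subexpression sizes:
  S → 6
  π[y](S) → 6
  T → 6
  σ[b>=3](T) → 5
  ρ[y/u](σ[b>=3](T)) → 5
  π[y](ρ[y/u](σ[b>=3](T))) → 5
  (π[y](S) ∪ π[y](ρ[y/u](σ[b>=3](T)))) → 11

== RESULT ==
y
q
q
r
r
r
r
t
t
t
t
t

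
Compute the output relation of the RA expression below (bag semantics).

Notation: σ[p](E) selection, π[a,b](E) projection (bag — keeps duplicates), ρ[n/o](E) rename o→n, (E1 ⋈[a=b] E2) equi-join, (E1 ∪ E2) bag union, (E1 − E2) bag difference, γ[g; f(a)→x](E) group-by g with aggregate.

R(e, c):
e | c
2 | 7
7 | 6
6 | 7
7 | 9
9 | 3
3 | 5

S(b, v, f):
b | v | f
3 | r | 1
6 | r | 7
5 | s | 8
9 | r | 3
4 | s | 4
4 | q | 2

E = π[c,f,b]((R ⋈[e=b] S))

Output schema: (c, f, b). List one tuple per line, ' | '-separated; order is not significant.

Stepwise |·|:
  R → 6
  S → 6
  (R ⋈[e=b] S) → 3
  π[c,f,b]((R ⋈[e=b] S)) → 3

== RESULT ==
c | f | b
3 | 3 | 9
5 | 1 | 3
7 | 7 | 6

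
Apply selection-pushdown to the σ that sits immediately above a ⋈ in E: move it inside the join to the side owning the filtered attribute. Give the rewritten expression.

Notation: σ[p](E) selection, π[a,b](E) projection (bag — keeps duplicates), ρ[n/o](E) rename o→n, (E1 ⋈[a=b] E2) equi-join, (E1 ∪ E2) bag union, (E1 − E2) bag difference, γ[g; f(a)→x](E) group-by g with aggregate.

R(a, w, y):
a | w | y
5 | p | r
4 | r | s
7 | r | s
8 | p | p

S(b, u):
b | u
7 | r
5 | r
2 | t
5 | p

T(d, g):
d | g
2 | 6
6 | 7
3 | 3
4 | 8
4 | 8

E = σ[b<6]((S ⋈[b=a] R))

σ filters on b, owned by the left side.
E' = (σ[b<6](S) ⋈[b=a] R)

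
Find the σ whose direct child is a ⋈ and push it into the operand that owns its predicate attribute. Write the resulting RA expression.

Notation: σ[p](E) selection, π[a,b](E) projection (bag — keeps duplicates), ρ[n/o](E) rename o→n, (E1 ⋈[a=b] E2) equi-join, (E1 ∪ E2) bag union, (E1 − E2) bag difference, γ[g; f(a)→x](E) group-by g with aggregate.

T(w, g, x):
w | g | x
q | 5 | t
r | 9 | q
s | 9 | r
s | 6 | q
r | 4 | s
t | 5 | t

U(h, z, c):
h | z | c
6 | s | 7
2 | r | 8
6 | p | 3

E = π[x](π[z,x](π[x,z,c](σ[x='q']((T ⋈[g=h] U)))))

σ filters on x, owned by the left side.
E' = π[x](π[z,x](π[x,z,c]((σ[x='q'](T) ⋈[g=h] U))))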